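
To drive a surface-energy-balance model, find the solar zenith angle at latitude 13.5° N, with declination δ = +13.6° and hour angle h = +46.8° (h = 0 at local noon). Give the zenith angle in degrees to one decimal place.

cos θ_z = sin φ sin δ + cos φ cos δ cos h = 0.054893 + 0.646969 = 0.701862.
θ_z = arccos(0.701862) = 45.4°.

θ_z = 45.4°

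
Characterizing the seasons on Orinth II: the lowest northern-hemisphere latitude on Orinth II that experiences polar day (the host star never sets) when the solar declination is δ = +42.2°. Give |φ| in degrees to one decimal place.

Polar day requires cos H₀ = −tan φ tan δ ≤ −1, i.e. tan φ tan δ ≥ 1.
The boundary is |tan φ| · |tan δ| = 1, so |φ| = 90° − |δ| = 90° − 42.2° = 47.8° in the northern hemisphere.

|φ| = 47.8°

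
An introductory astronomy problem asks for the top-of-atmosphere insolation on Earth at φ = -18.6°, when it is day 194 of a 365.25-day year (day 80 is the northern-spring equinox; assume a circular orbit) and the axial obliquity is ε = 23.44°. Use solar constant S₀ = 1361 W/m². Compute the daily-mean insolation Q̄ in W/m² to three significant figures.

Q̄ ≈ 305 W/m²

Solar longitude: λ_s = 360° × (194 − 80)/365.25 = 112.361°.
sin δ = sin 23.44° × sin 112.361° = 0.36788, so δ = +21.585°.
cos H₀ = −tan(-18.6°) tan(+21.585°) = 0.1331, H₀ = 1.4373 rad.
Bracket: H₀ sin φ sin δ + cos φ cos δ sin H₀ = 1.4373×-0.31896×0.36788 + 0.94777×0.92987×0.99110 = -0.168651 + 0.873459 = 0.704808.
Q̄ = (S₀/π) × [bracket] = (1361/π) × 0.704808 = 305.3 W/m².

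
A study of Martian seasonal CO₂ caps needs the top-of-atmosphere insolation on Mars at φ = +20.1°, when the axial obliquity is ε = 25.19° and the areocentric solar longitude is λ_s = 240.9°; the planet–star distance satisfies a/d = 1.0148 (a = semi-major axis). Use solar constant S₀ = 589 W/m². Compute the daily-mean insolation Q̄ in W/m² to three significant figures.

sin δ = sin 25.19° × sin 240.9° = -0.37190, so δ = -21.833°.
cos H₀ = −tan(+20.1°) tan(-21.833°) = 0.1466, H₀ = 1.4237 rad.
Bracket: H₀ sin φ sin δ + cos φ cos δ sin H₀ = 1.4237×0.34366×-0.37190 + 0.93909×0.92827×0.98919 = -0.181959 + 0.862306 = 0.680347.
Inverse-square distance factor (a/d)² = 1.0148² = 1.029819.
Q̄ = (S₀/π) × 1.029819 × [bracket] = (589/π) × 1.029819 × 0.680347 = 131.4 W/m².

Q̄ ≈ 131 W/m²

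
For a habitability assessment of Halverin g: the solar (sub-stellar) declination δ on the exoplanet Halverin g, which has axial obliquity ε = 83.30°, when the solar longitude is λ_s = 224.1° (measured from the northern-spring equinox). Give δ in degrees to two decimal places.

δ = -43.72°

sin δ = sin ε · sin λ_s = sin 83.30° × sin 224.1° = -0.691160.
δ = arcsin(-0.691160) = -43.72°.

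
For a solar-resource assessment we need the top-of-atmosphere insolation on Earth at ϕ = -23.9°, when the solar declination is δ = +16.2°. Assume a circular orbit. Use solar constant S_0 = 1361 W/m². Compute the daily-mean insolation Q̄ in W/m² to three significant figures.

cos h₀ = −tan(-23.9°) tan(+16.200°) = 0.1287, h₀ = 1.4417 rad.
Bracket: h₀ sin ϕ sin δ + cos ϕ cos δ sin h₀ = 1.4417×-0.40514×0.27899 + 0.91425×0.96029×0.99168 = -0.162955 + 0.870641 = 0.707686.
Q̄ = (S_0/π) × [bracket] = (1361/π) × 0.707686 = 306.6 W/m².

Q̄ ≈ 307 W/m²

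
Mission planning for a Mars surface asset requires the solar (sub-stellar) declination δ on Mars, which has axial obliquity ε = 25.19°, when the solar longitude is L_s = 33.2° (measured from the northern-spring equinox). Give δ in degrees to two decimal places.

δ = +13.48°

sin δ = sin ε · sin L_s = sin 25.19° × sin 33.2° = 0.233055.
δ = arcsin(0.233055) = +13.48°.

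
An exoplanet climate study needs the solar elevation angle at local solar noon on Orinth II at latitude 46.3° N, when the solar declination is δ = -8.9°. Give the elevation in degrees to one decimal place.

At local noon the hour angle is zero, so the zenith angle equals |φ − δ| = |+46.3° − (-8.900°)| = 55.200°.
Elevation = 90° − 55.200° = 34.8°.

34.8°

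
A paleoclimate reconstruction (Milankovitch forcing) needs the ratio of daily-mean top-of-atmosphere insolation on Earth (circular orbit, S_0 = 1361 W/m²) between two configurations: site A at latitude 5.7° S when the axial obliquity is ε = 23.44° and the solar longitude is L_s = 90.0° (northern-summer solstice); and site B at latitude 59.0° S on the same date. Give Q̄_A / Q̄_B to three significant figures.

Q̄_A / Q̄_B ≈ 12.8

— Configuration A (ϕ=-5.7°):
Solar declination: sin δ = sin ε · sin L_s = sin 23.44° × sin 90.0° = 0.39779, so δ = +23.440°.
cos h₀ = −tan(-5.7°) tan(+23.440°) = 0.0433, h₀ = 1.5275 rad.
Bracket: h₀ sin ϕ sin δ + cos ϕ cos δ sin h₀ = 1.5275×-0.09932×0.39779 + 0.99506×0.91748×0.99906 = -0.060349 + 0.912089 = 0.851740.
Q̄ = (S_0/π) × [bracket] = (1361/π) × 0.851740 = 368.99 W/m².
— Configuration B (ϕ=-59.0°):
cos h₀ = −tan(-59.0°) tan(+23.440°) = 0.7216, h₀ = 0.7647 rad.
Bracket: h₀ sin ϕ sin δ + cos ϕ cos δ sin h₀ = 0.7647×-0.85717×0.39779 + 0.51504×0.91748×0.69233 = -0.260743 + 0.327153 = 0.066410.
Q̄ = (S_0/π) × [bracket] = (1361/π) × 0.066410 = 28.770 W/m².
Ratio Q̄_A / Q̄_B = 368.99 / 28.770 = 12.83.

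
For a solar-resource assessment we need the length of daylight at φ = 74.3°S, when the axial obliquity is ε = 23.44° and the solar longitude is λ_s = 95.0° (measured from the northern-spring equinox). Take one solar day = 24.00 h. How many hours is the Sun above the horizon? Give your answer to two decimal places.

Solar declination: sin δ = sin ε · sin λ_s = sin 23.44° × sin 95.0° = 0.39627, so δ = +23.346°.
cos H₀ = −tan φ · tan δ = 1.5355 ≥ 1, so the Sun never rises (polar night) and H₀ = 0.
Daylight = 2H₀/(2π) × 24.00 h = (0.0000/π) × 24.00 = 0.00 h.

0.00 h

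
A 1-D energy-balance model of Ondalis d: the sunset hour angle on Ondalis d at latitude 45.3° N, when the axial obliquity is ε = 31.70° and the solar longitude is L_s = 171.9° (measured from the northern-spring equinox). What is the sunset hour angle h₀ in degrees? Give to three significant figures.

h₀ = 94.3°

Solar declination: sin δ = sin ε · sin L_s = sin 31.70° × sin 171.9° = 0.07404, so δ = +4.246°.
cos h₀ = −tan ϕ · tan δ = −tan(+45.3°) × tan(+4.246°) = -0.0750, so h₀ = 1.6459 rad = 94.30°.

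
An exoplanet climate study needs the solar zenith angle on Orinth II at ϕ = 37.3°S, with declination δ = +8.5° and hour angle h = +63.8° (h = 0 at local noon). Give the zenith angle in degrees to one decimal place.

cos θ_z = sin ϕ sin δ + cos ϕ cos δ cos h = -0.089571 + 0.347349 = 0.257778.
θ_z = arccos(0.257778) = 75.1°.

θ_z = 75.1°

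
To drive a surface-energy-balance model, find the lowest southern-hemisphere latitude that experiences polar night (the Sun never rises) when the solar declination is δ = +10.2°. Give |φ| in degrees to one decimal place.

Polar night requires cos H₀ = −tan φ tan δ ≥ 1, i.e. tan φ tan δ ≤ −1.
The boundary is |tan φ| · |tan δ| = 1, so |φ| = 90° − |δ| = 90° − 10.2° = 79.8° in the southern hemisphere.

|φ| = 79.8°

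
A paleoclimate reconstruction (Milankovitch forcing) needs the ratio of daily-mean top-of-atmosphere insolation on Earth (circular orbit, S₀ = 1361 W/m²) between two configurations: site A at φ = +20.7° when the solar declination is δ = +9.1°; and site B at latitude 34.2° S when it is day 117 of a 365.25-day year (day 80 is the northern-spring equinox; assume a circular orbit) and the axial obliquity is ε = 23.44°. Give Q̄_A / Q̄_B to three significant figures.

Q̄_A / Q̄_B ≈ 1.67

— Configuration A (φ=+20.7°):
cos H₀ = −tan(+20.7°) tan(+9.100°) = -0.0605, H₀ = 1.6314 rad.
Bracket: H₀ sin φ sin δ + cos φ cos δ sin H₀ = 1.6314×0.35347×0.15816 + 0.93544×0.98741×0.99817 = 0.091203 + 0.921973 = 1.013176.
Q̄ = (S₀/π) × [bracket] = (1361/π) × 1.013176 = 438.93 W/m².
— Configuration B (φ=-34.2°):
Solar longitude: λ_s = 360° × (117 − 80)/365.25 = 36.468°.
sin δ = sin 23.44° × sin 36.468° = 0.23644, so δ = +13.676°.
cos H₀ = −tan(-34.2°) tan(+13.676°) = 0.1654, H₀ = 1.4047 rad.
Bracket: H₀ sin φ sin δ + cos φ cos δ sin H₀ = 1.4047×-0.56208×0.23644 + 0.82708×0.97165×0.98623 = -0.186682 + 0.792566 = 0.605884.
Q̄ = (S₀/π) × [bracket] = (1361/π) × 0.605884 = 262.48 W/m².
Ratio Q̄_A / Q̄_B = 438.93 / 262.48 = 1.672.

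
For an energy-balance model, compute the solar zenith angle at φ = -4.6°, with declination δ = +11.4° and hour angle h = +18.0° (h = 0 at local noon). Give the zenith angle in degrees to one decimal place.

θ_z = 24.0°

cos θ_z = sin φ sin δ + cos φ cos δ cos h = -0.015852 + 0.929290 = 0.913438.
θ_z = arccos(0.913438) = 24.0°.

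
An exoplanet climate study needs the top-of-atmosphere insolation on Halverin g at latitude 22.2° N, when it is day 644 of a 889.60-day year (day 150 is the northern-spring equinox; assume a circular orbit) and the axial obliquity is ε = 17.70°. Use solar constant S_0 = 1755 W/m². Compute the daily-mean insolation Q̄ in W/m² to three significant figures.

Solar longitude: L_s = 360° × (644 − 150)/889.60 = 199.910°.
sin δ = sin 17.70° × sin 199.910° = -0.10354, so δ = -5.943°.
cos h₀ = −tan(+22.2°) tan(-5.943°) = 0.0425, h₀ = 1.5283 rad.
Bracket: h₀ sin ϕ sin δ + cos ϕ cos δ sin h₀ = 1.5283×0.37784×-0.10354 + 0.92587×0.99463×0.99910 = -0.059789 + 0.920069 = 0.860280.
Q̄ = (S_0/π) × [bracket] = (1755/π) × 0.860280 = 480.6 W/m².

Q̄ ≈ 481 W/m²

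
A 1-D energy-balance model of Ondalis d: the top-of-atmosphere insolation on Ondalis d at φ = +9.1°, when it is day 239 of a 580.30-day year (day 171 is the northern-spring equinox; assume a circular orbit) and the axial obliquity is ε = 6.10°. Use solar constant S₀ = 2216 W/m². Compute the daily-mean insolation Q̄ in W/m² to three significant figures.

Q̄ ≈ 707 W/m²

Solar longitude: λ_s = 360° × (239 − 171)/580.30 = 42.185°.
sin δ = sin 6.10° × sin 42.185° = 0.07136, so δ = +4.092°.
cos H₀ = −tan(+9.1°) tan(+4.092°) = -0.0115, H₀ = 1.5823 rad.
Bracket: H₀ sin φ sin δ + cos φ cos δ sin H₀ = 1.5823×0.15816×0.07136 + 0.98741×0.99745×0.99993 = 0.017858 + 0.984823 = 1.002681.
Q̄ = (S₀/π) × [bracket] = (2216/π) × 1.002681 = 707.3 W/m².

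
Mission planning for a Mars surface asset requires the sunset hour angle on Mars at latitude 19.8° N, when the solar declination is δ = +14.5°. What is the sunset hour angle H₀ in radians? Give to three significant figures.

cos H₀ = −tan φ · tan δ = −tan(+19.8°) × tan(+14.500°) = -0.0931, so H₀ = 1.6640 rad = 95.34°.

H₀ = 1.66 rad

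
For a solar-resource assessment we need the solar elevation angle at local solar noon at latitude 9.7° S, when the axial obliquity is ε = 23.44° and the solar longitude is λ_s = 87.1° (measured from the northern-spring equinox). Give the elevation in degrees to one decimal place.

56.9°

Solar declination: sin δ = sin ε · sin λ_s = sin 23.44° × sin 87.1° = 0.39728, so δ = +23.408°.
At local noon the hour angle is zero, so the zenith angle equals |φ − δ| = |-9.7° − (+23.408°)| = 33.108°.
Elevation = 90° − 33.108° = 56.9°.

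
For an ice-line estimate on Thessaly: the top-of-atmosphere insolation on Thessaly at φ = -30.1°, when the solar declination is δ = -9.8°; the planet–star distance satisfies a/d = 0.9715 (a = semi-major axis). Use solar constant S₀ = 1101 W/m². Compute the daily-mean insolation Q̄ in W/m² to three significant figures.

cos H₀ = −tan(-30.1°) tan(-9.800°) = -0.1001, H₀ = 1.6711 rad.
Bracket: H₀ sin φ sin δ + cos φ cos δ sin H₀ = 1.6711×-0.50151×-0.17021 + 0.86515×0.98541×0.99497 = 0.142648 + 0.848239 = 0.990887.
Inverse-square distance factor (a/d)² = 0.9715² = 0.943812.
Q̄ = (S₀/π) × 0.943812 × [bracket] = (1101/π) × 0.943812 × 0.990887 = 327.8 W/m².

Q̄ ≈ 328 W/m²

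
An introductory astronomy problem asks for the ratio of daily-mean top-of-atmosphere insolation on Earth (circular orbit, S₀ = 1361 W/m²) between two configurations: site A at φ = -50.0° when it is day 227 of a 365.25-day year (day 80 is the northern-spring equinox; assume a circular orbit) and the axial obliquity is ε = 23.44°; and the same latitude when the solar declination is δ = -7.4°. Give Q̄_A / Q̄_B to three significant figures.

— Configuration A (φ=-50.0°):
Solar longitude: λ_s = 360° × (227 − 80)/365.25 = 144.887°.
sin δ = sin 23.44° × sin 144.887° = 0.22880, so δ = +13.227°.
cos H₀ = −tan(-50.0°) tan(+13.227°) = 0.2801, H₀ = 1.2869 rad.
Bracket: H₀ sin φ sin δ + cos φ cos δ sin H₀ = 1.2869×-0.76604×0.22880 + 0.64279×0.97347×0.95997 = -0.225555 + 0.600689 = 0.375134.
Q̄ = (S₀/π) × [bracket] = (1361/π) × 0.375134 = 162.52 W/m².
— Configuration B (φ=-50.0°):
cos H₀ = −tan(-50.0°) tan(-7.400°) = -0.1548, H₀ = 1.7262 rad.
Bracket: H₀ sin φ sin δ + cos φ cos δ sin H₀ = 1.7262×-0.76604×-0.12880 + 0.64279×0.99167×0.98795 = 0.170317 + 0.629754 = 0.800071.
Q̄ = (S₀/π) × [bracket] = (1361/π) × 0.800071 = 346.61 W/m².
Ratio Q̄_A / Q̄_B = 162.52 / 346.61 = 0.4689.

Q̄_A / Q̄_B ≈ 0.469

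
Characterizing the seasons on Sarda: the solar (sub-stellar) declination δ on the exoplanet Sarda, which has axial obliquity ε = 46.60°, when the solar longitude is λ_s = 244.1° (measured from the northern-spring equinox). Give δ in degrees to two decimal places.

sin δ = sin ε · sin λ_s = sin 46.60° × sin 244.1° = -0.653596.
δ = arcsin(-0.653596) = -40.81°.

δ = -40.81°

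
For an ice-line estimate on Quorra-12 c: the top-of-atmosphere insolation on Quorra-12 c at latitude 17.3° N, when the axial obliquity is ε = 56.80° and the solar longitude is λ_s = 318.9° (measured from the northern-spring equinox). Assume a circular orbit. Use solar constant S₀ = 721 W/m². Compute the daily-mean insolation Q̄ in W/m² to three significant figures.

Solar declination: sin δ = sin ε · sin λ_s = sin 56.80° × sin 318.9° = -0.55007, so δ = -33.372°.
cos H₀ = −tan(+17.3°) tan(-33.372°) = 0.2052, H₀ = 1.3642 rad.
Bracket: H₀ sin φ sin δ + cos φ cos δ sin H₀ = 1.3642×0.29737×-0.55007 + 0.95476×0.83512×0.97873 = -0.223148 + 0.780380 = 0.557232.
Q̄ = (S₀/π) × [bracket] = (721/π) × 0.557232 = 127.9 W/m².

Q̄ ≈ 128 W/m²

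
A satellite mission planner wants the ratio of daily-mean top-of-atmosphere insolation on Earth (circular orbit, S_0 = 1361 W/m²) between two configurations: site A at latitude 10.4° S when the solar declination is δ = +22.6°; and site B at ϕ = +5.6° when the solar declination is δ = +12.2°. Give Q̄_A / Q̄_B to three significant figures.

— Configuration A (ϕ=-10.4°):
cos h₀ = −tan(-10.4°) tan(+22.600°) = 0.0764, h₀ = 1.4943 rad.
Bracket: h₀ sin ϕ sin δ + cos ϕ cos δ sin h₀ = 1.4943×-0.18052×0.38430 + 0.98357×0.92321×0.99708 = -0.103665 + 0.905390 = 0.801725.
Q̄ = (S_0/π) × [bracket] = (1361/π) × 0.801725 = 347.32 W/m².
— Configuration B (ϕ=+5.6°):
cos h₀ = −tan(+5.6°) tan(+12.200°) = -0.0212, h₀ = 1.5920 rad.
Bracket: h₀ sin ϕ sin δ + cos ϕ cos δ sin h₀ = 1.5920×0.09758×0.21132 + 0.99523×0.97742×0.99978 = 0.032828 + 0.972544 = 1.005372.
Q̄ = (S_0/π) × [bracket] = (1361/π) × 1.005372 = 435.55 W/m².
Ratio Q̄_A / Q̄_B = 347.32 / 435.55 = 0.7974.

Q̄_A / Q̄_B ≈ 0.797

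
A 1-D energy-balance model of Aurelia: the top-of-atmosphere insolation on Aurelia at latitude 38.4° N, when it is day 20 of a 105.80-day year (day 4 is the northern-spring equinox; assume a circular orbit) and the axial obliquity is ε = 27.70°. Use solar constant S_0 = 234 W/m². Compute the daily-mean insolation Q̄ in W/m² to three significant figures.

Q̄ ≈ 84.4 W/m²

Solar longitude: L_s = 360° × (20 − 4)/105.80 = 54.442°.
sin δ = sin 27.70° × sin 54.442° = 0.37816, so δ = +22.220°.
cos h₀ = −tan(+38.4°) tan(+22.220°) = -0.3238, h₀ = 1.9005 rad.
Bracket: h₀ sin ϕ sin δ + cos ϕ cos δ sin h₀ = 1.9005×0.62115×0.37816 + 0.78369×0.92574×0.94614 = 0.446416 + 0.686418 = 1.132834.
Q̄ = (S_0/π) × [bracket] = (234/π) × 1.132834 = 84.38 W/m².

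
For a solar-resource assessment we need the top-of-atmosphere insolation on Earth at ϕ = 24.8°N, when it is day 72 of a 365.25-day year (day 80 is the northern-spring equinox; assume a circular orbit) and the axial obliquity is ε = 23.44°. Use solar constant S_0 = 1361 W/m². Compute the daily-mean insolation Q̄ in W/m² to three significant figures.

Solar longitude: L_s = 360° × (72 − 80)/365.25 = -7.885°, i.e. -7.885° + 360° = 352.115°.
sin δ = sin 23.44° × sin 352.115° = -0.05457, so δ = -3.128°.
cos h₀ = −tan(+24.8°) tan(-3.128°) = 0.0253, h₀ = 1.5455 rad.
Bracket: h₀ sin ϕ sin δ + cos ϕ cos δ sin h₀ = 1.5455×0.41945×-0.05457 + 0.90778×0.99851×0.99968 = -0.035376 + 0.906137 = 0.870761.
Q̄ = (S_0/π) × [bracket] = (1361/π) × 0.870761 = 377.2 W/m².

Q̄ ≈ 377 W/m²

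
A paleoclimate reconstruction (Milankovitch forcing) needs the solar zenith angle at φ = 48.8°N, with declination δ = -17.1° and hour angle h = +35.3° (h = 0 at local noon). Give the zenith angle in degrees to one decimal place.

θ_z = 73.0°

cos θ_z = sin φ sin δ + cos φ cos δ cos h = -0.221240 + 0.513816 = 0.292576.
θ_z = arccos(0.292576) = 73.0°.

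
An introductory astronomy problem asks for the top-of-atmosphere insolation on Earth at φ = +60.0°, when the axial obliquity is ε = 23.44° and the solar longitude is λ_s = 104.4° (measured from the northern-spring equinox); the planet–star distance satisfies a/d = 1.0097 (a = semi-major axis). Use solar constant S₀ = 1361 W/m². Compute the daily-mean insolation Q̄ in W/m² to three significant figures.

Q̄ ≈ 491 W/m²

Solar declination: sin δ = sin ε · sin λ_s = sin 23.44° × sin 104.4° = 0.38529, so δ = +22.662°.
cos H₀ = −tan(+60.0°) tan(+22.662°) = -0.7232, H₀ = 2.3792 rad.
Bracket: H₀ sin φ sin δ + cos φ cos δ sin H₀ = 2.3792×0.86603×0.38529 + 0.50000×0.92280×0.69066 = 0.793874 + 0.318671 = 1.112545.
Inverse-square distance factor (a/d)² = 1.0097² = 1.019494.
Q̄ = (S₀/π) × 1.019494 × [bracket] = (1361/π) × 1.019494 × 1.112545 = 491.4 W/m².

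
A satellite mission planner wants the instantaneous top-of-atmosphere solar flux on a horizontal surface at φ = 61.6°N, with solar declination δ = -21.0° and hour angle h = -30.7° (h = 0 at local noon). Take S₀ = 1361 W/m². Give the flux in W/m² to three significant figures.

90.6 W/m²

cos θ_z = sin φ sin δ + cos φ cos δ cos h = -0.315238 + 0.381803 = 0.066565.
Flux = S₀ · cos θ_z = 1361 × 0.066565 = 90.59 W/m².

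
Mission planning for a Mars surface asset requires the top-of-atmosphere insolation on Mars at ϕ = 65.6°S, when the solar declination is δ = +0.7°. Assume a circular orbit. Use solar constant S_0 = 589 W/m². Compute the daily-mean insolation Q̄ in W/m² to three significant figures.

Q̄ ≈ 74.2 W/m²

cos h₀ = −tan(-65.6°) tan(+0.700°) = 0.0269, h₀ = 1.5439 rad.
Bracket: h₀ sin ϕ sin δ + cos ϕ cos δ sin h₀ = 1.5439×-0.91068×0.01222 + 0.41310×0.99993×0.99964 = -0.017181 + 0.412922 = 0.395741.
Q̄ = (S_0/π) × [bracket] = (589/π) × 0.395741 = 74.20 W/m².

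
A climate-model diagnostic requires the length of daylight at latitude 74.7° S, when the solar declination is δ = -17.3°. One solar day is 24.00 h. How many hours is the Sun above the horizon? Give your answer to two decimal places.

24.00 h

Sunrise equation: cos H₀ = −tan φ · tan δ = -1.1385 ≤ −1, so the Sun never sets (polar day) and H₀ = π.
Daylight = 2H₀/(2π) × 24.00 h = (3.1416/π) × 24.00 = 24.00 h.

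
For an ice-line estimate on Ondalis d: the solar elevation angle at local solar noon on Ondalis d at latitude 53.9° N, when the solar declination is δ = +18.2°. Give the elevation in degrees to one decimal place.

54.3°

At local noon the hour angle is zero, so the zenith angle equals |ϕ − δ| = |+53.9° − (+18.200°)| = 35.700°.
Elevation = 90° − 35.700° = 54.3°.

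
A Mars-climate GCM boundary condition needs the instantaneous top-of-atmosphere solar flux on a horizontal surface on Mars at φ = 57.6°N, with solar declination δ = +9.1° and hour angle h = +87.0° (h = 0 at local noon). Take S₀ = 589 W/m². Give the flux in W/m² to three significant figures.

cos θ_z = sin φ sin δ + cos φ cos δ cos h = 0.133537 + 0.027690 = 0.161227.
Flux = S₀ · cos θ_z = 589 × 0.161227 = 94.96 W/m².

95.0 W/m²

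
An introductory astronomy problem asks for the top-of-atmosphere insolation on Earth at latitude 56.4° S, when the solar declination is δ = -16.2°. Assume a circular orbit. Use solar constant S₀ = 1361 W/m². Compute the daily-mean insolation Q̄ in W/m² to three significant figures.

Q̄ ≈ 411 W/m²

cos H₀ = −tan(-56.4°) tan(-16.200°) = -0.4373, H₀ = 2.0234 rad.
Bracket: H₀ sin φ sin δ + cos φ cos δ sin H₀ = 2.0234×-0.83292×-0.27899 + 0.55339×0.96029×0.89933 = 0.470190 + 0.477917 = 0.948107.
Q̄ = (S₀/π) × [bracket] = (1361/π) × 0.948107 = 410.7 W/m².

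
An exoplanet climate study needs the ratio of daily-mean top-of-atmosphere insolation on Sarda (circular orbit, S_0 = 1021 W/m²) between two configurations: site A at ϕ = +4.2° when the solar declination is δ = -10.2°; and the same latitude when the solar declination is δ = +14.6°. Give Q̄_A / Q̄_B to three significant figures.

— Configuration A (ϕ=+4.2°):
cos h₀ = −tan(+4.2°) tan(-10.200°) = 0.0132, h₀ = 1.5576 rad.
Bracket: h₀ sin ϕ sin δ + cos ϕ cos δ sin h₀ = 1.5576×0.07324×-0.17708 + 0.99731×0.98420×0.99991 = -0.020201 + 0.981464 = 0.961263.
Q̄ = (S_0/π) × [bracket] = (1021/π) × 0.961263 = 312.41 W/m².
— Configuration B (ϕ=+4.2°):
cos h₀ = −tan(+4.2°) tan(+14.600°) = -0.0191, h₀ = 1.5899 rad.
Bracket: h₀ sin ϕ sin δ + cos ϕ cos δ sin h₀ = 1.5899×0.07324×0.25207 + 0.99731×0.96771×0.99982 = 0.029352 + 0.964933 = 0.994285.
Q̄ = (S_0/π) × [bracket] = (1021/π) × 0.994285 = 323.14 W/m².
Ratio Q̄_A / Q̄_B = 312.41 / 323.14 = 0.9668.

Q̄_A / Q̄_B ≈ 0.967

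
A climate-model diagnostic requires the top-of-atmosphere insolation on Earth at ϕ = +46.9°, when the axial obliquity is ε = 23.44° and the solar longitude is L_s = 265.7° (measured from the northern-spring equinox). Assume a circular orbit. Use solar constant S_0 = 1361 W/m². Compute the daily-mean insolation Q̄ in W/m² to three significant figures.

Q̄ ≈ 104 W/m²

Solar declination: sin δ = sin ε · sin L_s = sin 23.44° × sin 265.7° = -0.39667, so δ = -23.370°.
cos h₀ = −tan(+46.9°) tan(-23.370°) = 0.4618, h₀ = 1.0908 rad.
Bracket: h₀ sin ϕ sin δ + cos ϕ cos δ sin h₀ = 1.0908×0.73016×-0.39667 + 0.68327×0.91796×0.88700 = -0.315931 + 0.556339 = 0.240408.
Q̄ = (S_0/π) × [bracket] = (1361/π) × 0.240408 = 104.1 W/m².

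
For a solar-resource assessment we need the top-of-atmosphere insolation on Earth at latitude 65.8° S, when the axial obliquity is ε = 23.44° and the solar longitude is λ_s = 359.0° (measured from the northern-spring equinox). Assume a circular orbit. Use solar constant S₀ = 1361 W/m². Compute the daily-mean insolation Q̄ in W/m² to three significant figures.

Solar declination: sin δ = sin ε · sin λ_s = sin 23.44° × sin 359.0° = -0.00694, so δ = -0.398°.
cos H₀ = −tan(-65.8°) tan(-0.398°) = -0.0154, H₀ = 1.5862 rad.
Bracket: H₀ sin φ sin δ + cos φ cos δ sin H₀ = 1.5862×-0.91212×-0.00694 + 0.40992×0.99998×0.99988 = 0.010041 + 0.409863 = 0.419904.
Q̄ = (S₀/π) × [bracket] = (1361/π) × 0.419904 = 181.9 W/m².

Q̄ ≈ 182 W/m²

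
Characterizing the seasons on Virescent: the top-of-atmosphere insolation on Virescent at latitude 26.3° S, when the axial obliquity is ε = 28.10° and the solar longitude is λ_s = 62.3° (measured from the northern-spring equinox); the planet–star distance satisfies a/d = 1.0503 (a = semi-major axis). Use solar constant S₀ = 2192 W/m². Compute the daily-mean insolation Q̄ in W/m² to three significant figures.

Solar declination: sin δ = sin ε · sin λ_s = sin 28.10° × sin 62.3° = 0.41703, so δ = +24.647°.
cos H₀ = −tan(-26.3°) tan(+24.647°) = 0.2268, H₀ = 1.3420 rad.
Bracket: H₀ sin φ sin δ + cos φ cos δ sin H₀ = 1.3420×-0.44307×0.41703 + 0.89649×0.90889×0.97395 = -0.247966 + 0.793585 = 0.545619.
Inverse-square distance factor (a/d)² = 1.0503² = 1.103130.
Q̄ = (S₀/π) × 1.103130 × [bracket] = (2192/π) × 1.103130 × 0.545619 = 420.0 W/m².

Q̄ ≈ 420 W/m²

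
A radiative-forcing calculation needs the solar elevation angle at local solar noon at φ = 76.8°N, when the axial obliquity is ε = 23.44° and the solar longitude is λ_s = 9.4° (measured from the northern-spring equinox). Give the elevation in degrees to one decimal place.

16.9°

Solar declination: sin δ = sin ε · sin λ_s = sin 23.44° × sin 9.4° = 0.06497, so δ = +3.725°.
At local noon the hour angle is zero, so the zenith angle equals |φ − δ| = |+76.8° − (+3.725°)| = 73.075°.
Elevation = 90° − 73.075° = 16.9°.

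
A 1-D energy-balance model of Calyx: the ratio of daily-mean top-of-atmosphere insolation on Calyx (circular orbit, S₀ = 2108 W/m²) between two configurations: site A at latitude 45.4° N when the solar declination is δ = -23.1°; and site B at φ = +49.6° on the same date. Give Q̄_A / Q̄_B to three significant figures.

— Configuration A (φ=+45.4°):
cos H₀ = −tan(+45.4°) tan(-23.100°) = 0.4325, H₀ = 1.1235 rad.
Bracket: H₀ sin φ sin δ + cos φ cos δ sin H₀ = 1.1235×0.71203×-0.39234 + 0.70215×0.91982×0.90162 = -0.313859 + 0.582313 = 0.268454.
Q̄ = (S₀/π) × [bracket] = (2108/π) × 0.268454 = 180.13 W/m².
— Configuration B (φ=+49.6°):
cos H₀ = −tan(+49.6°) tan(-23.100°) = 0.5012, H₀ = 1.0458 rad.
Bracket: H₀ sin φ sin δ + cos φ cos δ sin H₀ = 1.0458×0.76154×-0.39234 + 0.64812×0.91982×0.86534 = -0.312467 + 0.515876 = 0.203409.
Q̄ = (S₀/π) × [bracket] = (2108/π) × 0.203409 = 136.49 W/m².
Ratio Q̄_A / Q̄_B = 180.13 / 136.49 = 1.320.

Q̄_A / Q̄_B ≈ 1.32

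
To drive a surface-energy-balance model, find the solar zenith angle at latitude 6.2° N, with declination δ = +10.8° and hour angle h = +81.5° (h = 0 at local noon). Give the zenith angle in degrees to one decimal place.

cos θ_z = sin φ sin δ + cos φ cos δ cos h = 0.020237 + 0.144342 = 0.164579.
θ_z = arccos(0.164579) = 80.5°.

θ_z = 80.5°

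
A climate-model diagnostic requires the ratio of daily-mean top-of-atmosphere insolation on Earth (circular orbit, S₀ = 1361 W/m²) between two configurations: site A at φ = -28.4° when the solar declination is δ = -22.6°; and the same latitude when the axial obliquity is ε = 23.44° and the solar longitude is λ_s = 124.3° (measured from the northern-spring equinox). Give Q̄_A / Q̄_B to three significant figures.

— Configuration A (φ=-28.4°):
cos H₀ = −tan(-28.4°) tan(-22.600°) = -0.2251, H₀ = 1.7978 rad.
Bracket: H₀ sin φ sin δ + cos φ cos δ sin H₀ = 1.7978×-0.47562×-0.38430 + 0.87965×0.92321×0.97434 = 0.328603 + 0.791263 = 1.119866.
Q̄ = (S₀/π) × [bracket] = (1361/π) × 1.119866 = 485.15 W/m².
— Configuration B (φ=-28.4°):
Solar declination: sin δ = sin ε · sin λ_s = sin 23.44° × sin 124.3° = 0.32861, so δ = +19.185°.
cos H₀ = −tan(-28.4°) tan(+19.185°) = 0.1881, H₀ = 1.3815 rad.
Bracket: H₀ sin φ sin δ + cos φ cos δ sin H₀ = 1.3815×-0.47562×0.32861 + 0.87965×0.94446×0.98214 = -0.215919 + 0.815956 = 0.600037.
Q̄ = (S₀/π) × [bracket] = (1361/π) × 0.600037 = 259.95 W/m².
Ratio Q̄_A / Q̄_B = 485.15 / 259.95 = 1.866.

Q̄_A / Q̄_B ≈ 1.87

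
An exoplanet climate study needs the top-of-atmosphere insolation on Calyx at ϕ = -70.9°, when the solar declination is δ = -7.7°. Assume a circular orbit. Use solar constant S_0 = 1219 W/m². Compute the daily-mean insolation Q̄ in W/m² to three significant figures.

Q̄ ≈ 213 W/m²

cos h₀ = −tan(-70.9°) tan(-7.700°) = -0.3904, h₀ = 1.9719 rad.
Bracket: h₀ sin ϕ sin δ + cos ϕ cos δ sin h₀ = 1.9719×-0.94495×-0.13399 + 0.32722×0.99098×0.92062 = 0.249670 + 0.298528 = 0.548198.
Q̄ = (S_0/π) × [bracket] = (1219/π) × 0.548198 = 212.7 W/m².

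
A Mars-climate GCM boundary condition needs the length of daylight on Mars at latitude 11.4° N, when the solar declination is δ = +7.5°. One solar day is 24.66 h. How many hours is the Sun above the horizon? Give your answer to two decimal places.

cos H₀ = −tan φ · tan δ = −tan(+11.4°) × tan(+7.500°) = -0.0265, so H₀ = 1.5973 rad = 91.52°.
Daylight = 2H₀/(2π) × 24.66 h = (1.5973/π) × 24.66 = 12.54 h.

12.54 h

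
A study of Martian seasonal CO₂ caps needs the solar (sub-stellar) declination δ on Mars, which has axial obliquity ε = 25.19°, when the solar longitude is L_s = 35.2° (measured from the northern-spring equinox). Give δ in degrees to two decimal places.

sin δ = sin ε · sin L_s = sin 25.19° × sin 35.2° = 0.245342.
δ = arcsin(0.245342) = +14.20°.

δ = +14.20°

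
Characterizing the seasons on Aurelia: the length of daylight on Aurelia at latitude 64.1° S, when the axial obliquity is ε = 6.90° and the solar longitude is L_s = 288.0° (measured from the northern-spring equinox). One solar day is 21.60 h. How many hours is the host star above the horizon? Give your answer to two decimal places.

12.44 h

Solar declination: sin δ = sin ε · sin L_s = sin 6.90° × sin 288.0° = -0.11426, so δ = -6.561°.
cos h₀ = −tan ϕ · tan δ = −tan(-64.1°) × tan(-6.561°) = -0.2369, so h₀ = 1.8099 rad = 103.70°.
Daylight = 2h₀/(2π) × 21.60 h = (1.8099/π) × 21.60 = 12.44 h.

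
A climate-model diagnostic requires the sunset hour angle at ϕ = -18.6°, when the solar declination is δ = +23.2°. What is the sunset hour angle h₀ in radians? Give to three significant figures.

cos h₀ = −tan ϕ · tan δ = −tan(-18.6°) × tan(+23.200°) = 0.1442, so h₀ = 1.4261 rad = 81.71°.

h₀ = 1.43 rad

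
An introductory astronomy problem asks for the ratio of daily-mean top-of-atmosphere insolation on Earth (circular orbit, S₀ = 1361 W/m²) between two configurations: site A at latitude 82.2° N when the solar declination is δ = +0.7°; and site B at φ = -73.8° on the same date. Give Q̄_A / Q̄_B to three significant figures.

— Configuration A (φ=+82.2°):
cos H₀ = −tan(+82.2°) tan(+0.700°) = -0.0892, H₀ = 1.6601 rad.
Bracket: H₀ sin φ sin δ + cos φ cos δ sin H₀ = 1.6601×0.99075×0.01222 + 0.13572×0.99993×0.99601 = 0.020099 + 0.135169 = 0.155268.
Q̄ = (S₀/π) × [bracket] = (1361/π) × 0.155268 = 67.265 W/m².
— Configuration B (φ=-73.8°):
cos H₀ = −tan(-73.8°) tan(+0.700°) = 0.0421, H₀ = 1.5287 rad.
Bracket: H₀ sin φ sin δ + cos φ cos δ sin H₀ = 1.5287×-0.96029×0.01222 + 0.27899×0.99993×0.99912 = -0.017939 + 0.278725 = 0.260786.
Q̄ = (S₀/π) × [bracket] = (1361/π) × 0.260786 = 112.98 W/m².
Ratio Q̄_A / Q̄_B = 67.265 / 112.98 = 0.5954.

Q̄_A / Q̄_B ≈ 0.595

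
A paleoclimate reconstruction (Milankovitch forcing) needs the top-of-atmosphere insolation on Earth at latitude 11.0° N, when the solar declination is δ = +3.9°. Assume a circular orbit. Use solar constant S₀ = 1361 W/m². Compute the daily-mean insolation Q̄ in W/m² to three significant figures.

Q̄ ≈ 433 W/m²

cos H₀ = −tan(+11.0°) tan(+3.900°) = -0.0133, H₀ = 1.5840 rad.
Bracket: H₀ sin φ sin δ + cos φ cos δ sin H₀ = 1.5840×0.19081×0.06802 + 0.98163×0.99768×0.99991 = 0.020559 + 0.979264 = 0.999823.
Q̄ = (S₀/π) × [bracket] = (1361/π) × 0.999823 = 433.1 W/m².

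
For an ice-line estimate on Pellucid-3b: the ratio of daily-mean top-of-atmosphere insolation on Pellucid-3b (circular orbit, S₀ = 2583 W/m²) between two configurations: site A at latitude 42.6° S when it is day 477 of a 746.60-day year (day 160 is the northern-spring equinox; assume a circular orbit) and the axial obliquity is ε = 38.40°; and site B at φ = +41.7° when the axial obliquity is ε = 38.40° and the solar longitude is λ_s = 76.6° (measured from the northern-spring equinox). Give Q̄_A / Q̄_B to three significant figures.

Q̄_A / Q̄_B ≈ 0.315

— Configuration A (φ=-42.6°):
Solar longitude: λ_s = 360° × (477 − 160)/746.60 = 152.853°.
sin δ = sin 38.40° × sin 152.853° = 0.28341, so δ = +16.464°.
cos H₀ = −tan(-42.6°) tan(+16.464°) = 0.2718, H₀ = 1.2956 rad.
Bracket: H₀ sin φ sin δ + cos φ cos δ sin H₀ = 1.2956×-0.67688×0.28341 + 0.73610×0.95900×0.96237 = -0.248541 + 0.679356 = 0.430815.
Q̄ = (S₀/π) × [bracket] = (2583/π) × 0.430815 = 354.21 W/m².
— Configuration B (φ=+41.7°):
Solar declination: sin δ = sin ε · sin λ_s = sin 38.40° × sin 76.6° = 0.60424, so δ = +37.174°.
cos H₀ = −tan(+41.7°) tan(+37.174°) = -0.6756, H₀ = 2.3126 rad.
Bracket: H₀ sin φ sin δ + cos φ cos δ sin H₀ = 2.3126×0.66523×0.60424 + 0.74664×0.79680×0.73723 = 0.929569 + 0.438595 = 1.368164.
Q̄ = (S₀/π) × [bracket] = (2583/π) × 1.368164 = 1124.9 W/m².
Ratio Q̄_A / Q̄_B = 354.21 / 1124.9 = 0.3149.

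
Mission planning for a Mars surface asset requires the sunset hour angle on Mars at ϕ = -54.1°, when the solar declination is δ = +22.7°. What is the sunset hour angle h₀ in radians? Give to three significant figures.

cos h₀ = −tan ϕ · tan δ = −tan(-54.1°) × tan(+22.700°) = 0.5779, so h₀ = 0.9547 rad = 54.70°.

h₀ = 0.955 rad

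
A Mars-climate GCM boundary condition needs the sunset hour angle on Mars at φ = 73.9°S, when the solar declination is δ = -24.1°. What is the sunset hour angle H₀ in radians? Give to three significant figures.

H₀ = 3.14 rad

Sunrise equation: cos H₀ = −tan φ · tan δ = -1.5498 ≤ −1, so the Sun never sets (polar day) and H₀ = π.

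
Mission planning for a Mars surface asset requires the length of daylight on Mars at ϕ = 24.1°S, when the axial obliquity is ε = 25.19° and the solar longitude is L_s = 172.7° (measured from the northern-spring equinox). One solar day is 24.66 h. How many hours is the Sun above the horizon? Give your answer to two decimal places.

12.14 h

Solar declination: sin δ = sin ε · sin L_s = sin 25.19° × sin 172.7° = 0.05408, so δ = +3.100°.
cos h₀ = −tan ϕ · tan δ = −tan(-24.1°) × tan(+3.100°) = 0.0242, so h₀ = 1.5466 rad = 88.61°.
Daylight = 2h₀/(2π) × 24.66 h = (1.5466/π) × 24.66 = 12.14 h.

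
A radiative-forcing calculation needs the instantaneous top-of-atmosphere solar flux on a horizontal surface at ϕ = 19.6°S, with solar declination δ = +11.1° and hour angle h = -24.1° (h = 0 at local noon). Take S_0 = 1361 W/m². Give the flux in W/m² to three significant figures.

cos θ_z = sin ϕ sin δ + cos ϕ cos δ cos h = -0.064582 + 0.843855 = 0.779273.
Flux = S_0 · cos θ_z = 1361 × 0.779273 = 1061 W/m².

1.06e+03 W/m²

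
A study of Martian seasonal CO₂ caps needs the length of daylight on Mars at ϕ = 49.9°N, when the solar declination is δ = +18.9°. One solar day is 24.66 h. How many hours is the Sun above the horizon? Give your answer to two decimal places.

15.62 h

cos h₀ = −tan ϕ · tan δ = −tan(+49.9°) × tan(+18.900°) = -0.4066, so h₀ = 1.9895 rad = 113.99°.
Daylight = 2h₀/(2π) × 24.66 h = (1.9895/π) × 24.66 = 15.62 h.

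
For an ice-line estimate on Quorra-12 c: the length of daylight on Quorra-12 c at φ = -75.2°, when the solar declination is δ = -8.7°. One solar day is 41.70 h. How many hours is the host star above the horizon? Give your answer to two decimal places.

cos H₀ = −tan φ · tan δ = −tan(-75.2°) × tan(-8.700°) = -0.5792, so H₀ = 2.1885 rad = 125.39°.
Daylight = 2H₀/(2π) × 41.70 h = (2.1885/π) × 41.70 = 29.05 h.

29.05 h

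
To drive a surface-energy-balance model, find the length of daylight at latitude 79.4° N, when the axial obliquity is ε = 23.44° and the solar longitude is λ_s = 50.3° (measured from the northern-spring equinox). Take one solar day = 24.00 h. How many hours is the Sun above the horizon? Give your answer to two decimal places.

24.00 h

Solar declination: sin δ = sin ε · sin λ_s = sin 23.44° × sin 50.3° = 0.30606, so δ = +17.822°.
Sunrise equation: cos H₀ = −tan φ · tan δ = -1.7178 ≤ −1, so the Sun never sets (polar day) and H₀ = π.
Daylight = 2H₀/(2π) × 24.00 h = (3.1416/π) × 24.00 = 24.00 h.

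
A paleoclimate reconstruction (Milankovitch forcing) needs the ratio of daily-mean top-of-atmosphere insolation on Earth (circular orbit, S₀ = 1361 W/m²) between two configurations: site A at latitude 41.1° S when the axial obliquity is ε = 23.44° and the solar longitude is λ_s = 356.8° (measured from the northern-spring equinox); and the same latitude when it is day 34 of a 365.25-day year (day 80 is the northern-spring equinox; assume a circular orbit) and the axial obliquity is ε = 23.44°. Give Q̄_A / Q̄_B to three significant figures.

Q̄_A / Q̄_B ≈ 0.747

— Configuration A (φ=-41.1°):
Solar declination: sin δ = sin ε · sin λ_s = sin 23.44° × sin 356.8° = -0.02221, so δ = -1.272°.
cos H₀ = −tan(-41.1°) tan(-1.272°) = -0.0194, H₀ = 1.5902 rad.
Bracket: H₀ sin φ sin δ + cos φ cos δ sin H₀ = 1.5902×-0.65738×-0.02221 + 0.75356×0.99975×0.99981 = 0.023218 + 0.753228 = 0.776446.
Q̄ = (S₀/π) × [bracket] = (1361/π) × 0.776446 = 336.37 W/m².
— Configuration B (φ=-41.1°):
Solar longitude: λ_s = 360° × (34 − 80)/365.25 = -45.339°, i.e. -45.339° + 360° = 314.661°.
sin δ = sin 23.44° × sin 314.661° = -0.28294, so δ = -16.436°.
cos H₀ = −tan(-41.1°) tan(-16.436°) = -0.2573, H₀ = 1.8311 rad.
Bracket: H₀ sin φ sin δ + cos φ cos δ sin H₀ = 1.8311×-0.65738×-0.28294 + 0.75356×0.95914×0.96632 = 0.340583 + 0.698427 = 1.039010.
Q̄ = (S₀/π) × [bracket] = (1361/π) × 1.039010 = 450.12 W/m².
Ratio Q̄_A / Q̄_B = 336.37 / 450.12 = 0.7473.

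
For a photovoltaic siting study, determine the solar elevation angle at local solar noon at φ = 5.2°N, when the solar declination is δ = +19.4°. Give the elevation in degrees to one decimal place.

75.8°

At local noon the hour angle is zero, so the zenith angle equals |φ − δ| = |+5.2° − (+19.400°)| = 14.200°.
Elevation = 90° − 14.200° = 75.8°.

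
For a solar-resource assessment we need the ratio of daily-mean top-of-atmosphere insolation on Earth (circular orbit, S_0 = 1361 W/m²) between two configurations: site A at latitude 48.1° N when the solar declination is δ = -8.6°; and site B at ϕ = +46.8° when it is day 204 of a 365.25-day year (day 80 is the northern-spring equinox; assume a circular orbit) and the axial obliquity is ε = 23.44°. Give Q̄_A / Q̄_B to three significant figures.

Q̄_A / Q̄_B ≈ 0.459

— Configuration A (ϕ=+48.1°):
cos h₀ = −tan(+48.1°) tan(-8.600°) = 0.1686, h₀ = 1.4014 rad.
Bracket: h₀ sin ϕ sin δ + cos ϕ cos δ sin h₀ = 1.4014×0.74431×-0.14954 + 0.66783×0.98876×0.98569 = -0.155982 + 0.650874 = 0.494892.
Q̄ = (S_0/π) × [bracket] = (1361/π) × 0.494892 = 214.40 W/m².
— Configuration B (ϕ=+46.8°):
Solar longitude: L_s = 360° × (204 − 80)/365.25 = 122.218°.
sin δ = sin 23.44° × sin 122.218° = 0.33654, so δ = +19.666°.
cos h₀ = −tan(+46.8°) tan(+19.666°) = -0.3806, h₀ = 1.9612 rad.
Bracket: h₀ sin ϕ sin δ + cos ϕ cos δ sin h₀ = 1.9612×0.72897×0.33654 + 0.68455×0.94167×0.92475 = 0.481136 + 0.596113 = 1.077249.
Q̄ = (S_0/π) × [bracket] = (1361/π) × 1.077249 = 466.69 W/m².
Ratio Q̄_A / Q̄_B = 214.40 / 466.69 = 0.4594.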